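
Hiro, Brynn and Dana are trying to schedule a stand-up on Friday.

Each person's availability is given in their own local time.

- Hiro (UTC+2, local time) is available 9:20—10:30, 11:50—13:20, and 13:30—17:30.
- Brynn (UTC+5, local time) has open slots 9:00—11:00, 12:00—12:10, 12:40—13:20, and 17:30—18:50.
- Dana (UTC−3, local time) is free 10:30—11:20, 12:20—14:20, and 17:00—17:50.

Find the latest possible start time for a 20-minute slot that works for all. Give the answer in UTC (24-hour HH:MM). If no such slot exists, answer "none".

13:30

Hiro → UTC: 07:20–08:30, 09:50–11:20, 11:30–15:30.
Brynn → UTC: 04:00–06:00, 07:00–07:10, 07:40–08:20, 12:30–13:50.
Dana → UTC: 13:30–14:20, 15:20–17:20, 20:00–20:50.
Hiro ∩ Brynn: 07:40–08:20, 12:30–13:50.
Hiro ∩ Brynn ∩ Dana: 13:30–13:50.
Windows ≥ 20 min: 13:30–13:50.
Latest start in the last window 13:30–13:50 is 13:50 − 20 min = 13:30.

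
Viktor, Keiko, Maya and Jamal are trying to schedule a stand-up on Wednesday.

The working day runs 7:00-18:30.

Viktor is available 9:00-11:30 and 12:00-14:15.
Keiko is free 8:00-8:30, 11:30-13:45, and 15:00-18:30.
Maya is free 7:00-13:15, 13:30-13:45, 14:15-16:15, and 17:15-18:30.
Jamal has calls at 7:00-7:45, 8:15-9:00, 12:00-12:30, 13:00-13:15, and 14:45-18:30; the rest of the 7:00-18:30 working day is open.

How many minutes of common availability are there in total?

Jamal free within 07:00–18:30: 07:45–08:15, 09:00–12:00, 12:30–13:00, 13:15–14:45.
Viktor ∩ Keiko: 12:00–13:45.
Viktor ∩ Keiko ∩ Maya: 12:00–13:15, 13:30–13:45.
Viktor ∩ Keiko ∩ Maya ∩ Jamal: 12:30–13:00, 13:30–13:45.
Total common minutes: 30 + 15 = 45.

45 minutes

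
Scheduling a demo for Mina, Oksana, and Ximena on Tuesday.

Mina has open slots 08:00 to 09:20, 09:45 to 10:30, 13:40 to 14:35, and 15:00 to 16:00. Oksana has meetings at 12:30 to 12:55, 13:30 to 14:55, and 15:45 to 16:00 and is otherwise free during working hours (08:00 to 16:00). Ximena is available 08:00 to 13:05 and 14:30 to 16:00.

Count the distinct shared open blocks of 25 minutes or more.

Oksana free within 08:00–16:00: 08:00–12:30, 12:55–13:30, 14:55–15:45.
Mina ∩ Oksana: 08:00–09:20, 09:45–10:30, 15:00–15:45.
Mina ∩ Oksana ∩ Ximena: 08:00–09:20, 09:45–10:30, 15:00–15:45.
Windows ≥ 25 min: 08:00–09:20, 09:45–10:30, 15:00–15:45.
That's 3 windows.

3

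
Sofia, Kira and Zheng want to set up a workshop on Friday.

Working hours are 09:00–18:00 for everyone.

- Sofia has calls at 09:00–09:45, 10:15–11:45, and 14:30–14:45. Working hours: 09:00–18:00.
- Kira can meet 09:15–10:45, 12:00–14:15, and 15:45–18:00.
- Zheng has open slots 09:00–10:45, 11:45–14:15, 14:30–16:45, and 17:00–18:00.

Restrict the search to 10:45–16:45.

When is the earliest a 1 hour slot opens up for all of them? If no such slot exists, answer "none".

12:00

Sofia free within 09:00–18:00: 09:45–10:15, 11:45–14:30, 14:45–18:00.
Sofia ∩ Kira: 09:45–10:15, 12:00–14:15, 15:45–18:00.
Sofia ∩ Kira ∩ Zheng: 09:45–10:15, 12:00–14:15, 15:45–16:45, 17:00–18:00.
Restricted to 10:45–16:45: 12:00–14:15, 15:45–16:45.
Windows ≥ 60 min: 12:00–14:15, 15:45–16:45.
Earliest such window starts at 12:00.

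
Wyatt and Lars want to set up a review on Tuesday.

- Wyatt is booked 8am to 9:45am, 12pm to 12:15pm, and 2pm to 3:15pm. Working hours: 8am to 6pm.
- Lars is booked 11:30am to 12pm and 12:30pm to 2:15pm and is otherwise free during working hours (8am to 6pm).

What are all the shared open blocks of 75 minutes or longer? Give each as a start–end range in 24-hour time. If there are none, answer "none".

Wyatt free within 08:00–18:00: 09:45–12:00, 12:15–14:00, 15:15–18:00.
Lars free within 08:00–18:00: 08:00–11:30, 12:00–12:30, 14:15–18:00.
Wyatt ∩ Lars: 09:45–11:30, 12:15–12:30, 15:15–18:00.
Windows ≥ 75 min: 09:45–11:30, 15:15–18:00.

09:45–11:30, 15:15–18:00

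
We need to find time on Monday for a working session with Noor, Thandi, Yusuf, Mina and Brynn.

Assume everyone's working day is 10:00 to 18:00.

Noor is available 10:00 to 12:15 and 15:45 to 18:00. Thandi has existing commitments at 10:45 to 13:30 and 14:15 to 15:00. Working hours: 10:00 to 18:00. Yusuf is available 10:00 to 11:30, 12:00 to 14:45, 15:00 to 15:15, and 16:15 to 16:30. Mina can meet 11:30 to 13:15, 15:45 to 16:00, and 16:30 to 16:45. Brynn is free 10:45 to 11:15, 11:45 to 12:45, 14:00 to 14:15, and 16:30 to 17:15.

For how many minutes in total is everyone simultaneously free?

Thandi free within 10:00–18:00: 10:00–10:45, 13:30–14:15, 15:00–18:00.
Noor ∩ Thandi: 10:00–10:45, 15:45–18:00.
Noor ∩ Thandi ∩ Yusuf: 10:00–10:45, 16:15–16:30.
Noor ∩ Thandi ∩ Yusuf ∩ Mina: (none).
Noor ∩ Thandi ∩ Yusuf ∩ Mina ∩ Brynn: (none).
Total common minutes: 0.

0 minutes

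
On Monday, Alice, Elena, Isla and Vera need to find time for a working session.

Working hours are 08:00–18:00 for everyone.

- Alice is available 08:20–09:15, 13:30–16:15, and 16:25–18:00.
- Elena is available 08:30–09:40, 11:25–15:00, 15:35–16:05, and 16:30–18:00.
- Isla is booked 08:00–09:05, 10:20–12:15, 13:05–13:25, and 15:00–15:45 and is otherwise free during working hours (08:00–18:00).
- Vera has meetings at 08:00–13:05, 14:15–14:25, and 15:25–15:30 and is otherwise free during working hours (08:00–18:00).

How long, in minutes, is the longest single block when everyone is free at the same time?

Isla free within 08:00–18:00: 09:05–10:20, 12:15–13:05, 13:25–15:00, 15:45–18:00.
Vera free within 08:00–18:00: 13:05–14:15, 14:25–15:25, 15:30–18:00.
Alice ∩ Elena: 08:30–09:15, 13:30–15:00, 15:35–16:05, 16:30–18:00.
Alice ∩ Elena ∩ Isla: 09:05–09:15, 13:30–15:00, 15:45–16:05, 16:30–18:00.
Alice ∩ Elena ∩ Isla ∩ Vera: 13:30–14:15, 14:25–15:00, 15:45–16:05, 16:30–18:00.
Common window lengths: 45, 35, 20, 90 min; longest is 90.

90 minutes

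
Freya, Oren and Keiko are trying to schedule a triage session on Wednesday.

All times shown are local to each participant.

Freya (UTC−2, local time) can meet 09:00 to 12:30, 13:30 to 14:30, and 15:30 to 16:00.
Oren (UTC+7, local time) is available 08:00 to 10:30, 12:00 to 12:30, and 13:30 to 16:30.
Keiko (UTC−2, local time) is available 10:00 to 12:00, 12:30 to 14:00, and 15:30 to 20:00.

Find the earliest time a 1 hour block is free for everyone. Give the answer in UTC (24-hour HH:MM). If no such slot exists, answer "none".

Freya → UTC: 11:00–14:30, 15:30–16:30, 17:30–18:00.
Oren → UTC: 01:00–03:30, 05:00–05:30, 06:30–09:30.
Keiko → UTC: 12:00–14:00, 14:30–16:00, 17:30–22:00.
Freya ∩ Oren: (none).
Freya ∩ Oren ∩ Keiko: (none).
Windows ≥ 60 min: (none).

none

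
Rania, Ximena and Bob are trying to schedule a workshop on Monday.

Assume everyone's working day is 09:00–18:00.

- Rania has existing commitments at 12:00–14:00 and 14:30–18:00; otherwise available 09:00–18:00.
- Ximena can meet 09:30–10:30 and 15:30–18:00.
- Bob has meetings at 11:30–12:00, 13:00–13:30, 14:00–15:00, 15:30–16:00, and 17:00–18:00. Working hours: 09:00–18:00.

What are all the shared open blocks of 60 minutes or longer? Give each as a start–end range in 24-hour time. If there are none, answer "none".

Rania free within 09:00–18:00: 09:00–12:00, 14:00–14:30.
Bob free within 09:00–18:00: 09:00–11:30, 12:00–13:00, 13:30–14:00, 15:00–15:30, 16:00–17:00.
Rania ∩ Ximena: 09:30–10:30.
Rania ∩ Ximena ∩ Bob: 09:30–10:30.
Windows ≥ 60 min: 09:30–10:30.

09:30–10:30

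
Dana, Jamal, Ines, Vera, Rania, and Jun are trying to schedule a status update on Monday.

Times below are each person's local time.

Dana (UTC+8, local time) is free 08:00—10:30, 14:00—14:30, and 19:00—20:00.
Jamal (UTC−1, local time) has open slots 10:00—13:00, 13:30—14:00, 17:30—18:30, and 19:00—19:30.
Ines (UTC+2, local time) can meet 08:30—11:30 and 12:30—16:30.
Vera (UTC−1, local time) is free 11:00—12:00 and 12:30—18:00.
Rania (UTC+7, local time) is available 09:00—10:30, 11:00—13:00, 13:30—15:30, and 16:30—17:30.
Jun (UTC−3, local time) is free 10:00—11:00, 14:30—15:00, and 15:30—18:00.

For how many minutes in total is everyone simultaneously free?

0 minutes

Dana → UTC: 00:00–02:30, 06:00–06:30, 11:00–12:00.
Jamal → UTC: 11:00–14:00, 14:30–15:00, 18:30–19:30, 20:00–20:30.
Ines → UTC: 06:30–09:30, 10:30–14:30.
Vera → UTC: 12:00–13:00, 13:30–19:00.
Rania → UTC: 02:00–03:30, 04:00–06:00, 06:30–08:30, 09:30–10:30.
Jun → UTC: 13:00–14:00, 17:30–18:00, 18:30–21:00.
Dana ∩ Jamal: 11:00–12:00.
Dana ∩ Jamal ∩ Ines: 11:00–12:00.
Dana ∩ Jamal ∩ Ines ∩ Vera: (none).
Dana ∩ Jamal ∩ Ines ∩ Vera ∩ Rania: (none).
Dana ∩ Jamal ∩ Ines ∩ Vera ∩ Rania ∩ Jun: (none).
Total common minutes: 0.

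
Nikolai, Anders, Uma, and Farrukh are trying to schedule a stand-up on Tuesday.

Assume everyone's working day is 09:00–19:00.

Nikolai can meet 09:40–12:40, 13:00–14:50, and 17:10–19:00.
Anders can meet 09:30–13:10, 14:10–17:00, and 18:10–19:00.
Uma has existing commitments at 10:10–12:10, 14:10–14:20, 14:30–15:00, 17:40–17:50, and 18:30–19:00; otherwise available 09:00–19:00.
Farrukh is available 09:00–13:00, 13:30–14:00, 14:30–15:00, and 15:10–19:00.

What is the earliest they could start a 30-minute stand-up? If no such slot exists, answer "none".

Uma free within 09:00–19:00: 09:00–10:10, 12:10–14:10, 14:20–14:30, 15:00–17:40, 17:50–18:30.
Nikolai ∩ Anders: 09:40–12:40, 13:00–13:10, 14:10–14:50, 18:10–19:00.
Nikolai ∩ Anders ∩ Uma: 09:40–10:10, 12:10–12:40, 13:00–13:10, 14:20–14:30, 18:10–18:30.
Nikolai ∩ Anders ∩ Uma ∩ Farrukh: 09:40–10:10, 12:10–12:40, 18:10–18:30.
Windows ≥ 30 min: 09:40–10:10, 12:10–12:40.
Earliest such window starts at 09:40.

09:40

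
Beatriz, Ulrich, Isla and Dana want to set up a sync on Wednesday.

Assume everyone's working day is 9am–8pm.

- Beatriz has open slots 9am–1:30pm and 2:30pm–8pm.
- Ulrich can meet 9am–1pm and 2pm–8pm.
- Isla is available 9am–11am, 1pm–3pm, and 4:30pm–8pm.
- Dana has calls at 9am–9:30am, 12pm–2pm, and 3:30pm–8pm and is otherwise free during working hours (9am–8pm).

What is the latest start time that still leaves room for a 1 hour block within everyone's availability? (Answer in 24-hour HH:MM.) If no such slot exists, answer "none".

Dana free within 09:00–20:00: 09:30–12:00, 14:00–15:30.
Beatriz ∩ Ulrich: 09:00–13:00, 14:30–20:00.
Beatriz ∩ Ulrich ∩ Isla: 09:00–11:00, 14:30–15:00, 16:30–20:00.
Beatriz ∩ Ulrich ∩ Isla ∩ Dana: 09:30–11:00, 14:30–15:00.
Windows ≥ 60 min: 09:30–11:00.
Latest start in the last window 09:30–11:00 is 11:00 − 60 min = 10:00.

10:00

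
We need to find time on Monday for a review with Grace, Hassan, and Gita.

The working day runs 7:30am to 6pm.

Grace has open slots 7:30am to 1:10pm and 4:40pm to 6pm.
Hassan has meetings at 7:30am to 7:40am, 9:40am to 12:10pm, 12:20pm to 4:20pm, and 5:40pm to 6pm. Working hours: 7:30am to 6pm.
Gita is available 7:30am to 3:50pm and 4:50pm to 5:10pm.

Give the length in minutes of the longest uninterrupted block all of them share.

Hassan free within 07:30–18:00: 07:40–09:40, 12:10–12:20, 16:20–17:40.
Grace ∩ Hassan: 07:40–09:40, 12:10–12:20, 16:40–17:40.
Grace ∩ Hassan ∩ Gita: 07:40–09:40, 12:10–12:20, 16:50–17:10.
Common window lengths: 120, 10, 20 min; longest is 120.

120 minutes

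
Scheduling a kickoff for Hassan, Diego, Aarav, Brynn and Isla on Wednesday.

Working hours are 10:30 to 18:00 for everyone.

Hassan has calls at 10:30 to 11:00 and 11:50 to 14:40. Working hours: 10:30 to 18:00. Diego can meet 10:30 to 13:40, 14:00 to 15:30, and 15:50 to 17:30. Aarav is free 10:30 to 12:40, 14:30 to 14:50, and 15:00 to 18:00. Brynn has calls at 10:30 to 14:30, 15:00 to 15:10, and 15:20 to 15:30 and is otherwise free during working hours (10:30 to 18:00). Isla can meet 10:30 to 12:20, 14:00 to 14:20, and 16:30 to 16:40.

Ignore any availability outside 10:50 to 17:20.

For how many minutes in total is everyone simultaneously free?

10 minutes

Hassan free within 10:30–18:00: 11:00–11:50, 14:40–18:00.
Brynn free within 10:30–18:00: 14:30–15:00, 15:10–15:20, 15:30–18:00.
Hassan ∩ Diego: 11:00–11:50, 14:40–15:30, 15:50–17:30.
Hassan ∩ Diego ∩ Aarav: 11:00–11:50, 14:40–14:50, 15:00–15:30, 15:50–17:30.
Hassan ∩ Diego ∩ Aarav ∩ Brynn: 14:40–14:50, 15:10–15:20, 15:50–17:30.
Hassan ∩ Diego ∩ Aarav ∩ Brynn ∩ Isla: 16:30–16:40.
Restricted to 10:50–17:20: 16:30–16:40.
Total common minutes: 10.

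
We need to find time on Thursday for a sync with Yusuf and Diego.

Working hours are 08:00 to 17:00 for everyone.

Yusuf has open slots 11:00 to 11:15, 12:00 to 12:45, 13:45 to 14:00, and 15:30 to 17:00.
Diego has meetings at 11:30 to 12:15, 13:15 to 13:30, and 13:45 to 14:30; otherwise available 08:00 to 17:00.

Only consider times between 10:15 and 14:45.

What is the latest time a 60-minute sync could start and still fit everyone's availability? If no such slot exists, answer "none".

Diego free within 08:00–17:00: 08:00–11:30, 12:15–13:15, 13:30–13:45, 14:30–17:00.
Yusuf ∩ Diego: 11:00–11:15, 12:15–12:45, 15:30–17:00.
Restricted to 10:15–14:45: 11:00–11:15, 12:15–12:45.
Windows ≥ 60 min: (none).

none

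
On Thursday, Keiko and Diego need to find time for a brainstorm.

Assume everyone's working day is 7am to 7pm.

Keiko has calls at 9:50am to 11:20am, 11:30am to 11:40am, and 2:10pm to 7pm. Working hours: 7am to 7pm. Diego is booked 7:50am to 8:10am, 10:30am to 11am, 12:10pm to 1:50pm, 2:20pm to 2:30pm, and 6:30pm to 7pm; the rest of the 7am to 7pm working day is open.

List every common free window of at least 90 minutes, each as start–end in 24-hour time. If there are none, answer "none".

08:10–09:50

Keiko free within 07:00–19:00: 07:00–09:50, 11:20–11:30, 11:40–14:10.
Diego free within 07:00–19:00: 07:00–07:50, 08:10–10:30, 11:00–12:10, 13:50–14:20, 14:30–18:30.
Keiko ∩ Diego: 07:00–07:50, 08:10–09:50, 11:20–11:30, 11:40–12:10, 13:50–14:10.
Windows ≥ 90 min: 08:10–09:50.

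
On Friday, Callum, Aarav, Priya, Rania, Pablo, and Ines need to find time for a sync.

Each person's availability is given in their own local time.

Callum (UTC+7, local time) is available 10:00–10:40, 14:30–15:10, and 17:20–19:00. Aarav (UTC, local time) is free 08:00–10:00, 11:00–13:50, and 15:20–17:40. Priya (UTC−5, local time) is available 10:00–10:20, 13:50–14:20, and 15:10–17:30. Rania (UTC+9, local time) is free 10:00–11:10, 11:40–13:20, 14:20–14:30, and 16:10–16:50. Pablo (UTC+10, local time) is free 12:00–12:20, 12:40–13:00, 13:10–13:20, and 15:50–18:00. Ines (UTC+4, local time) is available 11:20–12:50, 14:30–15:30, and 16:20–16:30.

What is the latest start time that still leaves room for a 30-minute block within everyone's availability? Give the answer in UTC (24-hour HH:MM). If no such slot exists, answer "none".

Callum → UTC: 03:00–03:40, 07:30–08:10, 10:20–12:00.
Aarav → UTC: 08:00–10:00, 11:00–13:50, 15:20–17:40.
Priya → UTC: 15:00–15:20, 18:50–19:20, 20:10–22:30.
Rania → UTC: 01:00–02:10, 02:40–04:20, 05:20–05:30, 07:10–07:50.
Pablo → UTC: 02:00–02:20, 02:40–03:00, 03:10–03:20, 05:50–08:00.
Ines → UTC: 07:20–08:50, 10:30–11:30, 12:20–12:30.
Callum ∩ Aarav: 08:00–08:10, 11:00–12:00.
Callum ∩ Aarav ∩ Priya: (none).
Callum ∩ Aarav ∩ Priya ∩ Rania: (none).
Callum ∩ Aarav ∩ Priya ∩ Rania ∩ Pablo: (none).
Callum ∩ Aarav ∩ Priya ∩ Rania ∩ Pablo ∩ Ines: (none).
Windows ≥ 30 min: (none).

none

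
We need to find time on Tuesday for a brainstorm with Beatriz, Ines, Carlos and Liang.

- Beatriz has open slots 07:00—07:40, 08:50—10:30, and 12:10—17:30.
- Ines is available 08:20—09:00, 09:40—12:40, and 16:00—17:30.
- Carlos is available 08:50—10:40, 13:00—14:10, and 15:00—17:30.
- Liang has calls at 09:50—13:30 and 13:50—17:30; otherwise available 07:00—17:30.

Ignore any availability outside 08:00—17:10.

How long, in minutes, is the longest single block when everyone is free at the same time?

10 minutes

Liang free within 07:00–17:30: 07:00–09:50, 13:30–13:50.
Beatriz ∩ Ines: 08:50–09:00, 09:40–10:30, 12:10–12:40, 16:00–17:30.
Beatriz ∩ Ines ∩ Carlos: 08:50–09:00, 09:40–10:30, 16:00–17:30.
Beatriz ∩ Ines ∩ Carlos ∩ Liang: 08:50–09:00, 09:40–09:50.
Restricted to 08:00–17:10: 08:50–09:00, 09:40–09:50.
Common window lengths: 10, 10 min; longest is 10.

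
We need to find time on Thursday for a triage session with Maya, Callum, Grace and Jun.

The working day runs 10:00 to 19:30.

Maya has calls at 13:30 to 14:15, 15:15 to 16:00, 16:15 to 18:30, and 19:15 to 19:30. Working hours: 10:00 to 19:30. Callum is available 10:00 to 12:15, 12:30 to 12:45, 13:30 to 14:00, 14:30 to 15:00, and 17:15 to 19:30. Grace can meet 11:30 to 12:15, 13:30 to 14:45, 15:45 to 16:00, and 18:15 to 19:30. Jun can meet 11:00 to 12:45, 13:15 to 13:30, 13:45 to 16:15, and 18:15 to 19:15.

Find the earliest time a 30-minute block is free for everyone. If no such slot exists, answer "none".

Maya free within 10:00–19:30: 10:00–13:30, 14:15–15:15, 16:00–16:15, 18:30–19:15.
Maya ∩ Callum: 10:00–12:15, 12:30–12:45, 14:30–15:00, 18:30–19:15.
Maya ∩ Callum ∩ Grace: 11:30–12:15, 14:30–14:45, 18:30–19:15.
Maya ∩ Callum ∩ Grace ∩ Jun: 11:30–12:15, 14:30–14:45, 18:30–19:15.
Windows ≥ 30 min: 11:30–12:15, 18:30–19:15.
Earliest such window starts at 11:30.

11:30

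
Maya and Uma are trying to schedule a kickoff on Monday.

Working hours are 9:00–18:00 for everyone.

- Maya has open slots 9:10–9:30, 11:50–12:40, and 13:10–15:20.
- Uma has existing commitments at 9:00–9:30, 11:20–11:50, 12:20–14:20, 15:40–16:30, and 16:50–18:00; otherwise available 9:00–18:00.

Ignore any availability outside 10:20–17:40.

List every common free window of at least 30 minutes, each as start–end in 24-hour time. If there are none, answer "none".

Uma free within 09:00–18:00: 09:30–11:20, 11:50–12:20, 14:20–15:40, 16:30–16:50.
Maya ∩ Uma: 11:50–12:20, 14:20–15:20.
Restricted to 10:20–17:40: 11:50–12:20, 14:20–15:20.
Windows ≥ 30 min: 11:50–12:20, 14:20–15:20.

11:50–12:20, 14:20–15:20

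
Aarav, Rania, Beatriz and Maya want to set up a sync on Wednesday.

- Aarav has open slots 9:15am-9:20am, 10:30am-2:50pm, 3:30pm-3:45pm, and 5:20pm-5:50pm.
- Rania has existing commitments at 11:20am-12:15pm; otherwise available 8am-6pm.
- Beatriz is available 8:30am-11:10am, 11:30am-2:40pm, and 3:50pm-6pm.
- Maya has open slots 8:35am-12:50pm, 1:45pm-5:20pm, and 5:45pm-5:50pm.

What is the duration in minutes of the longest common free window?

Rania free within 08:00–18:00: 08:00–11:20, 12:15–18:00.
Aarav ∩ Rania: 09:15–09:20, 10:30–11:20, 12:15–14:50, 15:30–15:45, 17:20–17:50.
Aarav ∩ Rania ∩ Beatriz: 09:15–09:20, 10:30–11:10, 12:15–14:40, 17:20–17:50.
Aarav ∩ Rania ∩ Beatriz ∩ Maya: 09:15–09:20, 10:30–11:10, 12:15–12:50, 13:45–14:40, 17:45–17:50.
Common window lengths: 5, 40, 35, 55, 5 min; longest is 55.

55 minutes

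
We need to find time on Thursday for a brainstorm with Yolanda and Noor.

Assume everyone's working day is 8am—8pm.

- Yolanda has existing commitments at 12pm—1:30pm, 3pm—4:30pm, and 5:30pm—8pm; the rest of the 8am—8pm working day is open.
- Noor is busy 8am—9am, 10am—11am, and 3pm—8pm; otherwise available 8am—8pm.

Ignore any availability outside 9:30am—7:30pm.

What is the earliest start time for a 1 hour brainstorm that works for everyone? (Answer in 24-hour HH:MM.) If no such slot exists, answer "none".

Yolanda free within 08:00–20:00: 08:00–12:00, 13:30–15:00, 16:30–17:30.
Noor free within 08:00–20:00: 09:00–10:00, 11:00–15:00.
Yolanda ∩ Noor: 09:00–10:00, 11:00–12:00, 13:30–15:00.
Restricted to 09:30–19:30: 09:30–10:00, 11:00–12:00, 13:30–15:00.
Windows ≥ 60 min: 11:00–12:00, 13:30–15:00.
Earliest such window starts at 11:00.

11:00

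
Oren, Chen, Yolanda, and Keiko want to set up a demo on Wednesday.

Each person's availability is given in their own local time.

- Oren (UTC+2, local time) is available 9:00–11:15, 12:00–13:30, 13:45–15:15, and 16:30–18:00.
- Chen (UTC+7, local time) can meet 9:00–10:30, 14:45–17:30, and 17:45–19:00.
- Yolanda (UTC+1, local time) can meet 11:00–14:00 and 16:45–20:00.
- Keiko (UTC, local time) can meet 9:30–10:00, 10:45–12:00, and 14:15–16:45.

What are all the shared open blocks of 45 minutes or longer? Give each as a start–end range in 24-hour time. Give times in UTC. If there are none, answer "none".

10:45–11:30

Oren → UTC: 07:00–09:15, 10:00–11:30, 11:45–13:15, 14:30–16:00.
Chen → UTC: 02:00–03:30, 07:45–10:30, 10:45–12:00.
Yolanda → UTC: 10:00–13:00, 15:45–19:00.
Keiko → UTC: 09:30–10:00, 10:45–12:00, 14:15–16:45.
Oren ∩ Chen: 07:45–09:15, 10:00–10:30, 10:45–11:30, 11:45–12:00.
Oren ∩ Chen ∩ Yolanda: 10:00–10:30, 10:45–11:30, 11:45–12:00.
Oren ∩ Chen ∩ Yolanda ∩ Keiko: 10:45–11:30, 11:45–12:00.
Windows ≥ 45 min: 10:45–11:30.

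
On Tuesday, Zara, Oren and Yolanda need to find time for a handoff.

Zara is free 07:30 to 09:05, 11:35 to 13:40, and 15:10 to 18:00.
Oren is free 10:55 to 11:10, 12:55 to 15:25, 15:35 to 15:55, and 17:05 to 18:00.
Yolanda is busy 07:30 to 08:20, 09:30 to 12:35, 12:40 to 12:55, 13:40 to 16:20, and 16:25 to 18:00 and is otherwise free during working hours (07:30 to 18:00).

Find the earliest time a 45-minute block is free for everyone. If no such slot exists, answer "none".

Yolanda free within 07:30–18:00: 08:20–09:30, 12:35–12:40, 12:55–13:40, 16:20–16:25.
Zara ∩ Oren: 12:55–13:40, 15:10–15:25, 15:35–15:55, 17:05–18:00.
Zara ∩ Oren ∩ Yolanda: 12:55–13:40.
Windows ≥ 45 min: 12:55–13:40.
Earliest such window starts at 12:55.

12:55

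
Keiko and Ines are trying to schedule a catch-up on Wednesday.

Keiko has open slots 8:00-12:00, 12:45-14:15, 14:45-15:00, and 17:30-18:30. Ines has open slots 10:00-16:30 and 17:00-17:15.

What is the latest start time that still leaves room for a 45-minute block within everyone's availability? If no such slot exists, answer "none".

Keiko ∩ Ines: 10:00–12:00, 12:45–14:15, 14:45–15:00.
Windows ≥ 45 min: 10:00–12:00, 12:45–14:15.
Latest start in the last window 12:45–14:15 is 14:15 − 45 min = 13:30.

13:30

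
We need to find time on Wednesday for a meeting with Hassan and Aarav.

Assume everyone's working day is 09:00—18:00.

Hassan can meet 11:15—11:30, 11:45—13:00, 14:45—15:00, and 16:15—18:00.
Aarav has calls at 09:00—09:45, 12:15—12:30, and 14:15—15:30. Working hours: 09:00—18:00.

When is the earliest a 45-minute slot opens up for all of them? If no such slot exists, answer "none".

16:15

Aarav free within 09:00–18:00: 09:45–12:15, 12:30–14:15, 15:30–18:00.
Hassan ∩ Aarav: 11:15–11:30, 11:45–12:15, 12:30–13:00, 16:15–18:00.
Windows ≥ 45 min: 16:15–18:00.
Earliest such window starts at 16:15.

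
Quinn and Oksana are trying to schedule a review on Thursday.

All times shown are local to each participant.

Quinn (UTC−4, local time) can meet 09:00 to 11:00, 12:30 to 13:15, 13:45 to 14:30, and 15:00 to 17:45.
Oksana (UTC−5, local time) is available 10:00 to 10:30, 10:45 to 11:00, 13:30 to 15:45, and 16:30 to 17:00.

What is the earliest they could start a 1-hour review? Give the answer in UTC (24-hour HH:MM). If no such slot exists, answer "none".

19:00

Quinn → UTC: 13:00–15:00, 16:30–17:15, 17:45–18:30, 19:00–21:45.
Oksana → UTC: 15:00–15:30, 15:45–16:00, 18:30–20:45, 21:30–22:00.
Quinn ∩ Oksana: 19:00–20:45, 21:30–21:45.
Windows ≥ 60 min: 19:00–20:45.
Earliest such window starts at 19:00.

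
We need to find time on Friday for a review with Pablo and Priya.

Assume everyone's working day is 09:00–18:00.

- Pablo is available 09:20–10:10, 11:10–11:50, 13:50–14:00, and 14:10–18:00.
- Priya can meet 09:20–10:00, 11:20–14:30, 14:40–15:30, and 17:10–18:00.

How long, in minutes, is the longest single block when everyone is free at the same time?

50 minutes

Pablo ∩ Priya: 09:20–10:00, 11:20–11:50, 13:50–14:00, 14:10–14:30, 14:40–15:30, 17:10–18:00.
Common window lengths: 40, 30, 10, 20, 50, 50 min; longest is 50.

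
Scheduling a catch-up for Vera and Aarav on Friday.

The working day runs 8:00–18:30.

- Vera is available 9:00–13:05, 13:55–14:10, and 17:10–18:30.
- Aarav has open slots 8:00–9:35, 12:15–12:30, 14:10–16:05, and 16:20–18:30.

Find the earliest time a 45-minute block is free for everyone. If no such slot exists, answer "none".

Vera ∩ Aarav: 09:00–09:35, 12:15–12:30, 17:10–18:30.
Windows ≥ 45 min: 17:10–18:30.
Earliest such window starts at 17:10.

17:10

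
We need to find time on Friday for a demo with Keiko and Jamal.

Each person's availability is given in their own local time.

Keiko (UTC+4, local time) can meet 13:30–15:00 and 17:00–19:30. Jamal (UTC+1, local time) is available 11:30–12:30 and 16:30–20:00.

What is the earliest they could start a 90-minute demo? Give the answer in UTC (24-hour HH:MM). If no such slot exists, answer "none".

Keiko → UTC: 09:30–11:00, 13:00–15:30.
Jamal → UTC: 10:30–11:30, 15:30–19:00.
Keiko ∩ Jamal: 10:30–11:00.
Windows ≥ 90 min: (none).

none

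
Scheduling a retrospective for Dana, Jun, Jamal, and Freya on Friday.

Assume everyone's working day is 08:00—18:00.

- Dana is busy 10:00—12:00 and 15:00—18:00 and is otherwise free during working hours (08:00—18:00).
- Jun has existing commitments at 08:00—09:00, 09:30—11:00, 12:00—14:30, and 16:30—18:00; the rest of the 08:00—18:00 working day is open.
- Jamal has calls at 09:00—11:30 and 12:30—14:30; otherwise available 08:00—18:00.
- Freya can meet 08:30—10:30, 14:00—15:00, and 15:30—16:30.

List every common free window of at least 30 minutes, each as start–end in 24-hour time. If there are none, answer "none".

Dana free within 08:00–18:00: 08:00–10:00, 12:00–15:00.
Jun free within 08:00–18:00: 09:00–09:30, 11:00–12:00, 14:30–16:30.
Jamal free within 08:00–18:00: 08:00–09:00, 11:30–12:30, 14:30–18:00.
Dana ∩ Jun: 09:00–09:30, 14:30–15:00.
Dana ∩ Jun ∩ Jamal: 14:30–15:00.
Dana ∩ Jun ∩ Jamal ∩ Freya: 14:30–15:00.
Windows ≥ 30 min: 14:30–15:00.

14:30–15:00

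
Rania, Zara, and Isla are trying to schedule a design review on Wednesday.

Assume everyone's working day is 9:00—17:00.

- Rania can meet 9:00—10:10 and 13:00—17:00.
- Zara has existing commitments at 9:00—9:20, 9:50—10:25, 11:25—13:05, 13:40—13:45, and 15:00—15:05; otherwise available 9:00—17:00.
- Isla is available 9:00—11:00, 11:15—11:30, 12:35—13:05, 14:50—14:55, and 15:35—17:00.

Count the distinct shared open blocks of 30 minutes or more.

2

Zara free within 09:00–17:00: 09:20–09:50, 10:25–11:25, 13:05–13:40, 13:45–15:00, 15:05–17:00.
Rania ∩ Zara: 09:20–09:50, 13:05–13:40, 13:45–15:00, 15:05–17:00.
Rania ∩ Zara ∩ Isla: 09:20–09:50, 14:50–14:55, 15:35–17:00.
Windows ≥ 30 min: 09:20–09:50, 15:35–17:00.
That's 2 windows.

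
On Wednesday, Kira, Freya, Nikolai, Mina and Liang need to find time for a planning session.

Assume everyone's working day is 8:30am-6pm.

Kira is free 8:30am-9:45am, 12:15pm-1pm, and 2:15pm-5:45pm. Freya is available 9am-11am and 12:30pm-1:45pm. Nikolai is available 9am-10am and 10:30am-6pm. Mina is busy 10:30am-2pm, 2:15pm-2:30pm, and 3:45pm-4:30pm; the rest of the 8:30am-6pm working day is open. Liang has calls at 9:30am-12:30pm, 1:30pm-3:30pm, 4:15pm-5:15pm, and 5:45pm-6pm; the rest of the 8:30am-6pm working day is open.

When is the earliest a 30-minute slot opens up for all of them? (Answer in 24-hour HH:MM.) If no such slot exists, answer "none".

Mina free within 08:30–18:00: 08:30–10:30, 14:00–14:15, 14:30–15:45, 16:30–18:00.
Liang free within 08:30–18:00: 08:30–09:30, 12:30–13:30, 15:30–16:15, 17:15–17:45.
Kira ∩ Freya: 09:00–09:45, 12:30–13:00.
Kira ∩ Freya ∩ Nikolai: 09:00–09:45, 12:30–13:00.
Kira ∩ Freya ∩ Nikolai ∩ Mina: 09:00–09:45.
Kira ∩ Freya ∩ Nikolai ∩ Mina ∩ Liang: 09:00–09:30.
Windows ≥ 30 min: 09:00–09:30.
Earliest such window starts at 09:00.

09:00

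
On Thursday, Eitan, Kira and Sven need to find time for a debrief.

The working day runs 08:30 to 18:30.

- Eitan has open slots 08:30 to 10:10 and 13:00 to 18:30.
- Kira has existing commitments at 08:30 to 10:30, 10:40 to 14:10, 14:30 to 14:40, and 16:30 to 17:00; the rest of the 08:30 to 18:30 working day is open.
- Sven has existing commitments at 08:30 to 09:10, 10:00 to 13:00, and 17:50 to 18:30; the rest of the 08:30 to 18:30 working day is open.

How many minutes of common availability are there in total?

Kira free within 08:30–18:30: 10:30–10:40, 14:10–14:30, 14:40–16:30, 17:00–18:30.
Sven free within 08:30–18:30: 09:10–10:00, 13:00–17:50.
Eitan ∩ Kira: 14:10–14:30, 14:40–16:30, 17:00–18:30.
Eitan ∩ Kira ∩ Sven: 14:10–14:30, 14:40–16:30, 17:00–17:50.
Total common minutes: 20 + 110 + 50 = 180.

180 minutes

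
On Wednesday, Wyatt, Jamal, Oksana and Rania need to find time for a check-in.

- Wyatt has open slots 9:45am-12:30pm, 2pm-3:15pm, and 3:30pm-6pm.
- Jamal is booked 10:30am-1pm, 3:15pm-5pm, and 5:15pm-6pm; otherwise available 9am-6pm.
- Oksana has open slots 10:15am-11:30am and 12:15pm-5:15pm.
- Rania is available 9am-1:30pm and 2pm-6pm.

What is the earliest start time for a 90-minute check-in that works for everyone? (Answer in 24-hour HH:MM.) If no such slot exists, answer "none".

none

Jamal free within 09:00–18:00: 09:00–10:30, 13:00–15:15, 17:00–17:15.
Wyatt ∩ Jamal: 09:45–10:30, 14:00–15:15, 17:00–17:15.
Wyatt ∩ Jamal ∩ Oksana: 10:15–10:30, 14:00–15:15, 17:00–17:15.
Wyatt ∩ Jamal ∩ Oksana ∩ Rania: 10:15–10:30, 14:00–15:15, 17:00–17:15.
Windows ≥ 90 min: (none).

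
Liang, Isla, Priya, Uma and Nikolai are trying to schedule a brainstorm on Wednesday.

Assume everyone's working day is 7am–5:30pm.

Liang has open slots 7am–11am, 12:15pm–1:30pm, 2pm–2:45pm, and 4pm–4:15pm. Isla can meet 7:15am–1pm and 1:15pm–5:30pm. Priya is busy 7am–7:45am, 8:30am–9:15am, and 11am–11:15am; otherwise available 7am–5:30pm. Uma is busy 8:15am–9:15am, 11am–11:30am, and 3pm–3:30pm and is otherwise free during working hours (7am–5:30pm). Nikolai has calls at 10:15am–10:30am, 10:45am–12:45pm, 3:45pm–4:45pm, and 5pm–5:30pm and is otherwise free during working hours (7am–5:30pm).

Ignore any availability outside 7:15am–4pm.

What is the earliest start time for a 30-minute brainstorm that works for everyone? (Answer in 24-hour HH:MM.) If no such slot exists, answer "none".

Priya free within 07:00–17:30: 07:45–08:30, 09:15–11:00, 11:15–17:30.
Uma free within 07:00–17:30: 07:00–08:15, 09:15–11:00, 11:30–15:00, 15:30–17:30.
Nikolai free within 07:00–17:30: 07:00–10:15, 10:30–10:45, 12:45–15:45, 16:45–17:00.
Liang ∩ Isla: 07:15–11:00, 12:15–13:00, 13:15–13:30, 14:00–14:45, 16:00–16:15.
Liang ∩ Isla ∩ Priya: 07:45–08:30, 09:15–11:00, 12:15–13:00, 13:15–13:30, 14:00–14:45, 16:00–16:15.
Liang ∩ Isla ∩ Priya ∩ Uma: 07:45–08:15, 09:15–11:00, 12:15–13:00, 13:15–13:30, 14:00–14:45, 16:00–16:15.
Liang ∩ Isla ∩ Priya ∩ Uma ∩ Nikolai: 07:45–08:15, 09:15–10:15, 10:30–10:45, 12:45–13:00, 13:15–13:30, 14:00–14:45.
Restricted to 07:15–16:00: 07:45–08:15, 09:15–10:15, 10:30–10:45, 12:45–13:00, 13:15–13:30, 14:00–14:45.
Windows ≥ 30 min: 07:45–08:15, 09:15–10:15, 14:00–14:45.
Earliest such window starts at 07:45.

07:45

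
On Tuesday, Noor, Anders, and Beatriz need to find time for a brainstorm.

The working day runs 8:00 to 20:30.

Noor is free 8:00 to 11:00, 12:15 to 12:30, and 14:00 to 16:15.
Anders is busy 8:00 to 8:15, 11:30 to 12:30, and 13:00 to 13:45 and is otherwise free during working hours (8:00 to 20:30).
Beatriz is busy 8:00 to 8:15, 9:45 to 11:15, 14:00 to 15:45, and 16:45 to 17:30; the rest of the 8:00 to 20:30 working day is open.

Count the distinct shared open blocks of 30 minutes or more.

Anders free within 08:00–20:30: 08:15–11:30, 12:30–13:00, 13:45–20:30.
Beatriz free within 08:00–20:30: 08:15–09:45, 11:15–14:00, 15:45–16:45, 17:30–20:30.
Noor ∩ Anders: 08:15–11:00, 14:00–16:15.
Noor ∩ Anders ∩ Beatriz: 08:15–09:45, 15:45–16:15.
Windows ≥ 30 min: 08:15–09:45, 15:45–16:15.
That's 2 windows.

2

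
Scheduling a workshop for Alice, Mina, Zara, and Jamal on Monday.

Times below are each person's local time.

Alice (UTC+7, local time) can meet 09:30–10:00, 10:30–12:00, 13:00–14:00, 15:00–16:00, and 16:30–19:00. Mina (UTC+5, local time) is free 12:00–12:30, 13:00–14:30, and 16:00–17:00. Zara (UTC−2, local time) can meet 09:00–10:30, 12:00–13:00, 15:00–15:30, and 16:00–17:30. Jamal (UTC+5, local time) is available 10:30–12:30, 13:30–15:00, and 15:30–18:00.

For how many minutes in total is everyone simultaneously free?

60 minutes

Alice → UTC: 02:30–03:00, 03:30–05:00, 06:00–07:00, 08:00–09:00, 09:30–12:00.
Mina → UTC: 07:00–07:30, 08:00–09:30, 11:00–12:00.
Zara → UTC: 11:00–12:30, 14:00–15:00, 17:00–17:30, 18:00–19:30.
Jamal → UTC: 05:30–07:30, 08:30–10:00, 10:30–13:00.
Alice ∩ Mina: 08:00–09:00, 11:00–12:00.
Alice ∩ Mina ∩ Zara: 11:00–12:00.
Alice ∩ Mina ∩ Zara ∩ Jamal: 11:00–12:00.
Total common minutes: 60.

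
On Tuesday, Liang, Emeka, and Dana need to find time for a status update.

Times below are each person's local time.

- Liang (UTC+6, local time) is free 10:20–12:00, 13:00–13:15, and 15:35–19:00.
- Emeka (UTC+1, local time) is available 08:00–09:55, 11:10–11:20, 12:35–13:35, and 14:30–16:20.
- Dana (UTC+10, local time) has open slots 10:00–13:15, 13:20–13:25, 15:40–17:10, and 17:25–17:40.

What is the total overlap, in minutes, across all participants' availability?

Liang → UTC: 04:20–06:00, 07:00–07:15, 09:35–13:00.
Emeka → UTC: 07:00–08:55, 10:10–10:20, 11:35–12:35, 13:30–15:20.
Dana → UTC: 00:00–03:15, 03:20–03:25, 05:40–07:10, 07:25–07:40.
Liang ∩ Emeka: 07:00–07:15, 10:10–10:20, 11:35–12:35.
Liang ∩ Emeka ∩ Dana: 07:00–07:10.
Total common minutes: 10.

10 minutes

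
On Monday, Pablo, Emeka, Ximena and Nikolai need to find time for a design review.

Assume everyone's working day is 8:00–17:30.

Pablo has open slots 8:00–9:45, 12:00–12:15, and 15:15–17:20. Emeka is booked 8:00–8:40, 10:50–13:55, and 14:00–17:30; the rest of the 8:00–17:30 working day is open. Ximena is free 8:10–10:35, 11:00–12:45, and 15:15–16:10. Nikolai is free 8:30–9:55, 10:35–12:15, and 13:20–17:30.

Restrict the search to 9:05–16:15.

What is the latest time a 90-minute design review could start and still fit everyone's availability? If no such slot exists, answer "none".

none

Emeka free within 08:00–17:30: 08:40–10:50, 13:55–14:00.
Pablo ∩ Emeka: 08:40–09:45.
Pablo ∩ Emeka ∩ Ximena: 08:40–09:45.
Pablo ∩ Emeka ∩ Ximena ∩ Nikolai: 08:40–09:45.
Restricted to 09:05–16:15: 09:05–09:45.
Windows ≥ 90 min: (none).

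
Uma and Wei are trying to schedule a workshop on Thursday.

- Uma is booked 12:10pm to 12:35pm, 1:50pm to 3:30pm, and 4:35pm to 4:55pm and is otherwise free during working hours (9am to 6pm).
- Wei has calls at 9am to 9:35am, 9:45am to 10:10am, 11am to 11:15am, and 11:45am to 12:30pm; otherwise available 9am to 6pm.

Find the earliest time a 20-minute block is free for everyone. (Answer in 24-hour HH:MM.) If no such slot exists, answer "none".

Uma free within 09:00–18:00: 09:00–12:10, 12:35–13:50, 15:30–16:35, 16:55–18:00.
Wei free within 09:00–18:00: 09:35–09:45, 10:10–11:00, 11:15–11:45, 12:30–18:00.
Uma ∩ Wei: 09:35–09:45, 10:10–11:00, 11:15–11:45, 12:35–13:50, 15:30–16:35, 16:55–18:00.
Windows ≥ 20 min: 10:10–11:00, 11:15–11:45, 12:35–13:50, 15:30–16:35, 16:55–18:00.
Earliest such window starts at 10:10.

10:10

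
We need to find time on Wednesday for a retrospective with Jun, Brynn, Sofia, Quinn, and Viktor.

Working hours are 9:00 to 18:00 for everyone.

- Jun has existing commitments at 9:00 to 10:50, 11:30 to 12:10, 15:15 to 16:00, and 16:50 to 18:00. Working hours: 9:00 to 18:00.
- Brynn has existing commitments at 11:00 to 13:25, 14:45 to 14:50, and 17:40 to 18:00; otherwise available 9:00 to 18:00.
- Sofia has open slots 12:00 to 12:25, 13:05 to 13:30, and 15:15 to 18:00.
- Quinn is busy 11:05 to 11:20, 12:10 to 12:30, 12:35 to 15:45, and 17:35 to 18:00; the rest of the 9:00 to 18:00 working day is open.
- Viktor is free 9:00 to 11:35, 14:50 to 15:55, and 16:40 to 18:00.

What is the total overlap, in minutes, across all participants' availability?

Jun free within 09:00–18:00: 10:50–11:30, 12:10–15:15, 16:00–16:50.
Brynn free within 09:00–18:00: 09:00–11:00, 13:25–14:45, 14:50–17:40.
Quinn free within 09:00–18:00: 09:00–11:05, 11:20–12:10, 12:30–12:35, 15:45–17:35.
Jun ∩ Brynn: 10:50–11:00, 13:25–14:45, 14:50–15:15, 16:00–16:50.
Jun ∩ Brynn ∩ Sofia: 13:25–13:30, 16:00–16:50.
Jun ∩ Brynn ∩ Sofia ∩ Quinn: 16:00–16:50.
Jun ∩ Brynn ∩ Sofia ∩ Quinn ∩ Viktor: 16:40–16:50.
Total common minutes: 10.

10 minutes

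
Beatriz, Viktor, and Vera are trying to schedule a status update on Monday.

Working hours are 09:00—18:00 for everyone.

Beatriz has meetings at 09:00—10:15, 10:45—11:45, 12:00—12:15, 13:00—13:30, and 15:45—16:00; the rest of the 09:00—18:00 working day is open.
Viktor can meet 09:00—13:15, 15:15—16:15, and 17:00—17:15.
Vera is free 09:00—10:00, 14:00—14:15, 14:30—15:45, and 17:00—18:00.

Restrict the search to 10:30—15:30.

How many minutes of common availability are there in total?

Beatriz free within 09:00–18:00: 10:15–10:45, 11:45–12:00, 12:15–13:00, 13:30–15:45, 16:00–18:00.
Beatriz ∩ Viktor: 10:15–10:45, 11:45–12:00, 12:15–13:00, 15:15–15:45, 16:00–16:15, 17:00–17:15.
Beatriz ∩ Viktor ∩ Vera: 15:15–15:45, 17:00–17:15.
Restricted to 10:30–15:30: 15:15–15:30.
Total common minutes: 15.

15 minutes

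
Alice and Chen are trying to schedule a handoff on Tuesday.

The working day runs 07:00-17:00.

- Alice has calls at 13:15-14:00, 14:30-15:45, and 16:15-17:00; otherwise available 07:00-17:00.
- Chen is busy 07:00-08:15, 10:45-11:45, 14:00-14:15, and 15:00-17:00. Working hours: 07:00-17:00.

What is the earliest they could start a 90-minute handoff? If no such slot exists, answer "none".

08:15

Alice free within 07:00–17:00: 07:00–13:15, 14:00–14:30, 15:45–16:15.
Chen free within 07:00–17:00: 08:15–10:45, 11:45–14:00, 14:15–15:00.
Alice ∩ Chen: 08:15–10:45, 11:45–13:15, 14:15–14:30.
Windows ≥ 90 min: 08:15–10:45, 11:45–13:15.
Earliest such window starts at 08:15.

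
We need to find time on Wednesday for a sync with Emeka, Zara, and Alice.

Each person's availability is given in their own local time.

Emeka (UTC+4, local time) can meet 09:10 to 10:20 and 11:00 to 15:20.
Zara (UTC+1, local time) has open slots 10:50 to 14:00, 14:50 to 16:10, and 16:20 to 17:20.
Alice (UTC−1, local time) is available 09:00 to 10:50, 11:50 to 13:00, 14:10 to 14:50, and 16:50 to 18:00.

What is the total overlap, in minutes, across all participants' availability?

Emeka → UTC: 05:10–06:20, 07:00–11:20.
Zara → UTC: 09:50–13:00, 13:50–15:10, 15:20–16:20.
Alice → UTC: 10:00–11:50, 12:50–14:00, 15:10–15:50, 17:50–19:00.
Emeka ∩ Zara: 09:50–11:20.
Emeka ∩ Zara ∩ Alice: 10:00–11:20.
Total common minutes: 80.

80 minutes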